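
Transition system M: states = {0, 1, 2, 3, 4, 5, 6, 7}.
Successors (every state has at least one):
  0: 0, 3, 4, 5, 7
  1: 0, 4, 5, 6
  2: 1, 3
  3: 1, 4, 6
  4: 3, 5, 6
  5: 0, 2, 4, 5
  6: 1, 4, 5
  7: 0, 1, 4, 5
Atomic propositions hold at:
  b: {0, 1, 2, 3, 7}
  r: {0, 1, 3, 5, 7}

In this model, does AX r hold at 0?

No

Sat(AX r) = {s : every successor in {0, 1, 3, 5, 7}} = {2}
0 ∉ Sat(AX r) = {2}, so the formula does not hold at 0.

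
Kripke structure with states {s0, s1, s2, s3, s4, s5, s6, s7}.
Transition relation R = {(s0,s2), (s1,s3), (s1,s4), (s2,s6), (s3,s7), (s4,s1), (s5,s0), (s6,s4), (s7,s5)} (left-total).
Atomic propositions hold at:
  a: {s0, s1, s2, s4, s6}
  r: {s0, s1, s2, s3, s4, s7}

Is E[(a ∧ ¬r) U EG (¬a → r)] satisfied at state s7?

No

Sat(¬r) = {s5, s6}
Sat(a ∧ ¬r) = {s6}
Sat(¬a) = {s3, s5, s7}
Sat(¬a → r) = {s0, s1, s2, s3, s4, s6, s7}
EG (¬a → r): greatest fixpoint, start Z0 = {s0, s1, s2, s3, s4, s6, s7}, keep only states in Sat with some successor in Z. Z1 = {s0, s1, s2, s3, s4, s6}; Z2 = {s0, s1, s2, s4, s6}; fixed.
Sat(EG (¬a → r)) = {s0, s1, s2, s4, s6}
E[(a ∧ ¬r) U EG (¬a → r)]: least fixpoint, start Z0 = Sat(EG (¬a → r)) = {s0, s1, s2, s4, s6}, add states in Sat(a ∧ ¬r) with some successor in Z. Already a fixed point.
Sat(E[(a ∧ ¬r) U EG (¬a → r)]) = {s0, s1, s2, s4, s6}
s7 ∉ Sat(E[(a ∧ ¬r) U EG (¬a → r)]) = {s0, s1, s2, s4, s6}, so the formula does not hold at s7.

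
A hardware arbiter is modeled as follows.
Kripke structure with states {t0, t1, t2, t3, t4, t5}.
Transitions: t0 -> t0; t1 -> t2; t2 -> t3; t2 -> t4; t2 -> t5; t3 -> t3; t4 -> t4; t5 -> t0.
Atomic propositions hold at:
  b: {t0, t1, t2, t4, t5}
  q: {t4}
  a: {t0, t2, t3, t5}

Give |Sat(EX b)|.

5

Sat(EX b) = {s : some successor in {t0, t1, t2, t4, t5}} = {t0, t1, t2, t4, t5}
|Sat(EX b)| = |{t0, t1, t2, t4, t5}| = 5.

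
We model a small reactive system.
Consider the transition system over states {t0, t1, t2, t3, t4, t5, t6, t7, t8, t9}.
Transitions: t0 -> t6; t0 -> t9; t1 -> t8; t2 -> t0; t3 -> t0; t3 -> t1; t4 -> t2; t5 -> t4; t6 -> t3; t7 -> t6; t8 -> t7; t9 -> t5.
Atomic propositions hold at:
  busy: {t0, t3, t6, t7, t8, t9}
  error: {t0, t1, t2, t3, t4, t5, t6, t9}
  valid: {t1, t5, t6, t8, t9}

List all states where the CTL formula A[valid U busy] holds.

{t0, t1, t3, t6, t7, t8, t9}

A[valid U busy]: least fixpoint, start Z0 = Sat(busy) = {t0, t3, t6, t7, t8, t9}, add states in Sat(valid) with every successor in Z. Z1 = {t0, t1, t3, t6, t7, t8, t9}; fixed.
Sat(A[valid U busy]) = {t0, t1, t3, t6, t7, t8, t9}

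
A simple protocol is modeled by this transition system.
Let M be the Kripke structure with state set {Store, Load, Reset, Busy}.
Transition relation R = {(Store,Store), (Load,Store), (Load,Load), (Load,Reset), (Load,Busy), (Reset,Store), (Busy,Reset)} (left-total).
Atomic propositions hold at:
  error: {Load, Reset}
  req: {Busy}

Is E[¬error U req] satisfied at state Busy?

Yes

Sat(¬error) = {Store, Busy}
E[¬error U req]: least fixpoint, start Z0 = Sat(req) = {Busy}, add states in Sat(¬error) with some successor in Z. Already a fixed point.
Sat(E[¬error U req]) = {Busy}
Busy ∈ Sat(E[¬error U req]) = {Busy}, so the formula holds at Busy.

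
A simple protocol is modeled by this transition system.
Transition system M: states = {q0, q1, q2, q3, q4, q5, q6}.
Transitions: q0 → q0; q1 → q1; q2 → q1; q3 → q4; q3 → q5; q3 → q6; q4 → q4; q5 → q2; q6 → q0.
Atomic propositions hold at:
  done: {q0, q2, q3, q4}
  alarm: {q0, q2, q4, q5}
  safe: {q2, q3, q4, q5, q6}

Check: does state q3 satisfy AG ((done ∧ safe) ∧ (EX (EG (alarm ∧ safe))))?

No

Sat(done ∧ safe) = {q2, q3, q4}
Sat(alarm ∧ safe) = {q2, q4, q5}
EG (alarm ∧ safe): greatest fixpoint, start Z0 = {q2, q4, q5}, keep only states in Sat with some successor in Z. Z1 = {q4, q5}; Z2 = {q4}; fixed.
Sat(EG (alarm ∧ safe)) = {q4}
Sat(EX (EG (alarm ∧ safe))) = {s : some successor in {q4}} = {q3, q4}
Sat((done ∧ safe) ∧ (EX (EG (alarm ∧ safe)))) = {q3, q4}
AG ((done ∧ safe) ∧ (EX (EG (alarm ∧ safe)))): greatest fixpoint, start Z0 = {q3, q4}, keep only states in Sat with every successor in Z. Z1 = {q4}; fixed.
Sat(AG ((done ∧ safe) ∧ (EX (EG (alarm ∧ safe))))) = {q4}
q3 ∉ Sat(AG ((done ∧ safe) ∧ (EX (EG (alarm ∧ safe))))) = {q4}, so the formula does not hold at q3.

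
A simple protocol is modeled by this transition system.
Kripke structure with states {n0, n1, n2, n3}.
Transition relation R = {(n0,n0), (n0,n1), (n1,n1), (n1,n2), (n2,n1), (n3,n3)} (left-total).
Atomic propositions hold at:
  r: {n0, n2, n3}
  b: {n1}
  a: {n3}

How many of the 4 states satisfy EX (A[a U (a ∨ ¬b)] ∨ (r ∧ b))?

3

Sat(¬b) = {n0, n2, n3}
Sat(a ∨ ¬b) = {n0, n2, n3}
A[a U (a ∨ ¬b)]: least fixpoint, start Z0 = Sat((a ∨ ¬b)) = {n0, n2, n3}, add states in Sat(a) with every successor in Z. Already a fixed point.
Sat(A[a U (a ∨ ¬b)]) = {n0, n2, n3}
Sat(r ∧ b) = ∅
Sat(A[a U (a ∨ ¬b)] ∨ (r ∧ b)) = {n0, n2, n3}
Sat(EX (A[a U (a ∨ ¬b)] ∨ (r ∧ b))) = {s : some successor in {n0, n2, n3}} = {n0, n1, n3}
|Sat(EX (A[a U (a ∨ ¬b)] ∨ (r ∧ b)))| = |{n0, n1, n3}| = 3.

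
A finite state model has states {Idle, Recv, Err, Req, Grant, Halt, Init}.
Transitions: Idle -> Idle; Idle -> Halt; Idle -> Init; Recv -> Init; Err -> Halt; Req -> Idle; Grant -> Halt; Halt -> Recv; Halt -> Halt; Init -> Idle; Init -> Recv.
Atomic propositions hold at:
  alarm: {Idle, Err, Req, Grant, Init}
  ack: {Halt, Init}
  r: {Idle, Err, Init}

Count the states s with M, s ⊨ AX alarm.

Sat(AX alarm) = {s : every successor in {Idle, Err, Req, Grant, Init}} = {Recv, Req}
|Sat(AX alarm)| = |{Recv, Req}| = 2.

2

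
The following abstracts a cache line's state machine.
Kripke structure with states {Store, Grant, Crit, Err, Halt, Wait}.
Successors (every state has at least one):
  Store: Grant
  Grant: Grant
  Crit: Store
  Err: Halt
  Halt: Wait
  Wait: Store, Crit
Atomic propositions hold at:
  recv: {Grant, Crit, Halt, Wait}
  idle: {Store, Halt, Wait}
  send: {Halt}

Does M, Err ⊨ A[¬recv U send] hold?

Yes

Sat(¬recv) = {Store, Err}
A[¬recv U send]: least fixpoint, start Z0 = Sat(send) = {Halt}, add states in Sat(¬recv) with every successor in Z. Z1 = {Err, Halt}; fixed.
Sat(A[¬recv U send]) = {Err, Halt}
Err ∈ Sat(A[¬recv U send]) = {Err, Halt}, so the formula holds at Err.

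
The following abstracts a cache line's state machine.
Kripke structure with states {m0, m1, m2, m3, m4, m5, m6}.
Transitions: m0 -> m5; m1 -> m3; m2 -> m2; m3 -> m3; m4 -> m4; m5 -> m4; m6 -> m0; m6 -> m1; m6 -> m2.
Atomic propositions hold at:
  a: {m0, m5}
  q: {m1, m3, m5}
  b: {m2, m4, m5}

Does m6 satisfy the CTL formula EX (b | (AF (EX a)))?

Yes

Sat(EX a) = {s : some successor in {m0, m5}} = {m0, m6}
AF (EX a): least fixpoint, start Z0 = {m0, m6}, add states with every successor in Z. Already a fixed point.
Sat(AF (EX a)) = {m0, m6}
Sat(b | (AF (EX a))) = {m0, m2, m4, m5, m6}
Sat(EX (b | (AF (EX a)))) = {s : some successor in {m0, m2, m4, m5, m6}} = {m0, m2, m4, m5, m6}
m6 ∈ Sat(EX (b | (AF (EX a)))) = {m0, m2, m4, m5, m6}, so the formula holds at m6.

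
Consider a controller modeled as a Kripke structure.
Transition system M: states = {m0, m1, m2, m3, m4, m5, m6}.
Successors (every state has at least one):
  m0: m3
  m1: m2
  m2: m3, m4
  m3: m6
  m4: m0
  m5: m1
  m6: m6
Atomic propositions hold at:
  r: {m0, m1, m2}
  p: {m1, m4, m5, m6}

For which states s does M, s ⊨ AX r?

{m1, m4, m5}

Sat(AX r) = {s : every successor in {m0, m1, m2}} = {m1, m4, m5}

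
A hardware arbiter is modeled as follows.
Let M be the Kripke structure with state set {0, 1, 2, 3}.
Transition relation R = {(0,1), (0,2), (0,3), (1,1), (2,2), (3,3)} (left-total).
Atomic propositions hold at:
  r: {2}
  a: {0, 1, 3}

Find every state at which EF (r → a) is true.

Sat(r → a) = {0, 1, 3}
EF (r → a): least fixpoint, start Z0 = {0, 1, 3}, add states with some successor in Z. Already a fixed point.
Sat(EF (r → a)) = {0, 1, 3}

{0, 1, 3}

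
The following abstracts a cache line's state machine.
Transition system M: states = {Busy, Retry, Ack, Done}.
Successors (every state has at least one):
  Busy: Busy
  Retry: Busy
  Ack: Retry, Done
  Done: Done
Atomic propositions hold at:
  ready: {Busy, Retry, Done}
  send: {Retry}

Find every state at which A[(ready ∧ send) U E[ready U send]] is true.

{Retry}

Sat(ready ∧ send) = {Retry}
E[ready U send]: least fixpoint, start Z0 = Sat(send) = {Retry}, add states in Sat(ready) with some successor in Z. Already a fixed point.
Sat(E[ready U send]) = {Retry}
A[(ready ∧ send) U E[ready U send]]: least fixpoint, start Z0 = Sat(E[ready U send]) = {Retry}, add states in Sat(ready ∧ send) with every successor in Z. Already a fixed point.
Sat(A[(ready ∧ send) U E[ready U send]]) = {Retry}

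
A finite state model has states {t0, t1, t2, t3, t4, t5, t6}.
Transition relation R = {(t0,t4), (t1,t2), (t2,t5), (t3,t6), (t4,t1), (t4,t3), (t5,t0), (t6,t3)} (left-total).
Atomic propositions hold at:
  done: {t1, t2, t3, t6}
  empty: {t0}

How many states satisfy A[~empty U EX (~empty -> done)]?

6

Sat(~empty) = {t1, t2, t3, t4, t5, t6}
Sat(~empty -> done) = {t0, t1, t2, t3, t6}
Sat(EX (~empty -> done)) = {s : some successor in {t0, t1, t2, t3, t6}} = {t1, t3, t4, t5, t6}
A[~empty U EX (~empty -> done)]: least fixpoint, start Z0 = Sat(EX (~empty -> done)) = {t1, t3, t4, t5, t6}, add states in Sat(~empty) with every successor in Z. Z1 = {t1, t2, t3, t4, t5, t6}; fixed.
Sat(A[~empty U EX (~empty -> done)]) = {t1, t2, t3, t4, t5, t6}
|Sat(A[~empty U EX (~empty -> done)])| = |{t1, t2, t3, t4, t5, t6}| = 6.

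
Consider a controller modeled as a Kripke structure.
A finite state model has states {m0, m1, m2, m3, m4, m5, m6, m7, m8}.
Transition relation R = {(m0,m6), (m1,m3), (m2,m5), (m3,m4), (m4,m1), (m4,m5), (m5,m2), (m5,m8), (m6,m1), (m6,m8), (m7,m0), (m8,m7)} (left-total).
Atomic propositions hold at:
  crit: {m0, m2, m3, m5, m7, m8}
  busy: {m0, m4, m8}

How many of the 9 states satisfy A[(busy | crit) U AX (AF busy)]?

Sat(busy | crit) = {m0, m2, m3, m4, m5, m7, m8}
AF busy: least fixpoint, start Z0 = {m0, m4, m8}, add states with every successor in Z. Z1 = {m0, m3, m4, m7, m8}; Z2 = {m0, m1, m3, m4, m7, m8}; Z3 = {m0, m1, m3, m4, m6, m7, m8}; fixed.
Sat(AF busy) = {m0, m1, m3, m4, m6, m7, m8}
Sat(AX (AF busy)) = {s : every successor in {m0, m1, m3, m4, m6, m7, m8}} = {m0, m1, m3, m6, m7, m8}
A[(busy | crit) U AX (AF busy)]: least fixpoint, start Z0 = Sat(AX (AF busy)) = {m0, m1, m3, m6, m7, m8}, add states in Sat(busy | crit) with every successor in Z. Already a fixed point.
Sat(A[(busy | crit) U AX (AF busy)]) = {m0, m1, m3, m6, m7, m8}
|Sat(A[(busy | crit) U AX (AF busy)])| = |{m0, m1, m3, m6, m7, m8}| = 6.

6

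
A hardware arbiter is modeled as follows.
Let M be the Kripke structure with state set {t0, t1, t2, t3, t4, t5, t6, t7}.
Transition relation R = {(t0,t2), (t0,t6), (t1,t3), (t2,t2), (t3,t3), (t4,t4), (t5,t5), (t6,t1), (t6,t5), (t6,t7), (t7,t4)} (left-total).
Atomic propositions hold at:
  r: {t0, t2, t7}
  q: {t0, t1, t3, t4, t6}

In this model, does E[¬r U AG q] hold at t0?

No

Sat(¬r) = {t1, t3, t4, t5, t6}
AG q: greatest fixpoint, start Z0 = {t0, t1, t3, t4, t6}, keep only states in Sat with every successor in Z. Z1 = {t1, t3, t4}; fixed.
Sat(AG q) = {t1, t3, t4}
E[¬r U AG q]: least fixpoint, start Z0 = Sat(AG q) = {t1, t3, t4}, add states in Sat(¬r) with some successor in Z. Z1 = {t1, t3, t4, t6}; fixed.
Sat(E[¬r U AG q]) = {t1, t3, t4, t6}
t0 ∉ Sat(E[¬r U AG q]) = {t1, t3, t4, t6}, so the formula does not hold at t0.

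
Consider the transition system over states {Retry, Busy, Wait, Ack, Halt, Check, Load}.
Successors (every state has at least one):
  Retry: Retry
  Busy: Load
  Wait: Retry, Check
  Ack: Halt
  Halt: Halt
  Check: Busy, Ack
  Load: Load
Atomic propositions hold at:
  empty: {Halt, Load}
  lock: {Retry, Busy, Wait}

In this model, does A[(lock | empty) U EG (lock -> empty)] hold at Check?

Sat(lock | empty) = {Retry, Busy, Wait, Halt, Load}
Sat(lock -> empty) = {Ack, Halt, Check, Load}
EG (lock -> empty): greatest fixpoint, start Z0 = {Ack, Halt, Check, Load}, keep only states in Sat with some successor in Z. Already a fixed point.
Sat(EG (lock -> empty)) = {Ack, Halt, Check, Load}
A[(lock | empty) U EG (lock -> empty)]: least fixpoint, start Z0 = Sat(EG (lock -> empty)) = {Ack, Halt, Check, Load}, add states in Sat(lock | empty) with every successor in Z. Z1 = {Busy, Ack, Halt, Check, Load}; fixed.
Sat(A[(lock | empty) U EG (lock -> empty)]) = {Busy, Ack, Halt, Check, Load}
Check ∈ Sat(A[(lock | empty) U EG (lock -> empty)]) = {Busy, Ack, Halt, Check, Load}, so the formula holds at Check.

Yes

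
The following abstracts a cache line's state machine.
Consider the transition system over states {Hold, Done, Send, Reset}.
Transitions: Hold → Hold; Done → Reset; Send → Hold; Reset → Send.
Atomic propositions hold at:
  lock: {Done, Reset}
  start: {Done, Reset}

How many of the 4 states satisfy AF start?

2

AF start: least fixpoint, start Z0 = {Done, Reset}, add states with every successor in Z. Already a fixed point.
Sat(AF start) = {Done, Reset}
|Sat(AF start)| = |{Done, Reset}| = 2.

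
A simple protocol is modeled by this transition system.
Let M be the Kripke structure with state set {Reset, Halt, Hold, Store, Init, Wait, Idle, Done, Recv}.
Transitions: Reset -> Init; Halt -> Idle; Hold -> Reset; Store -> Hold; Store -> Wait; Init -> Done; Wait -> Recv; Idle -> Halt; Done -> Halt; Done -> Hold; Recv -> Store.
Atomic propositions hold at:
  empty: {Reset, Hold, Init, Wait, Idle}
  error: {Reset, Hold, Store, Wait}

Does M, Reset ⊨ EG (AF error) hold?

No

AF error: least fixpoint, start Z0 = {Reset, Hold, Store, Wait}, add states with every successor in Z. Z1 = {Reset, Hold, Store, Wait, Recv}; fixed.
Sat(AF error) = {Reset, Hold, Store, Wait, Recv}
EG (AF error): greatest fixpoint, start Z0 = {Reset, Hold, Store, Wait, Recv}, keep only states in Sat with some successor in Z. Z1 = {Hold, Store, Wait, Recv}; Z2 = {Store, Wait, Recv}; fixed.
Sat(EG (AF error)) = {Store, Wait, Recv}
Reset ∉ Sat(EG (AF error)) = {Store, Wait, Recv}, so the formula does not hold at Reset.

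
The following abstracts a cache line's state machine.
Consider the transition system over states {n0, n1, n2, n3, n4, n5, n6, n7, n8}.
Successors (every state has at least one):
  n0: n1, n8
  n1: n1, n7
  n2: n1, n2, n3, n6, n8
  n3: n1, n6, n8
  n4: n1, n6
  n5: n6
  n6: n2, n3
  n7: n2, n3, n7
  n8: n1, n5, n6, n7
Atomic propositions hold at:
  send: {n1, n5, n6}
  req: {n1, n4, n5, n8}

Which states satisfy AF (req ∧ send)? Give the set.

Sat(req ∧ send) = {n1, n5}
AF (req ∧ send): least fixpoint, start Z0 = {n1, n5}, add states with every successor in Z. Already a fixed point.
Sat(AF (req ∧ send)) = {n1, n5}

{n1, n5}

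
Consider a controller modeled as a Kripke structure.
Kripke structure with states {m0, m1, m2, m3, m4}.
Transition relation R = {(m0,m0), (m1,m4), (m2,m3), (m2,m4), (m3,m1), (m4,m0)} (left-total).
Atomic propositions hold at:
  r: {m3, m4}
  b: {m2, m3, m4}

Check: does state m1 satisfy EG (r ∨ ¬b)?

Yes

Sat(¬b) = {m0, m1}
Sat(r ∨ ¬b) = {m0, m1, m3, m4}
EG (r ∨ ¬b): greatest fixpoint, start Z0 = {m0, m1, m3, m4}, keep only states in Sat with some successor in Z. Already a fixed point.
Sat(EG (r ∨ ¬b)) = {m0, m1, m3, m4}
m1 ∈ Sat(EG (r ∨ ¬b)) = {m0, m1, m3, m4}, so the formula holds at m1.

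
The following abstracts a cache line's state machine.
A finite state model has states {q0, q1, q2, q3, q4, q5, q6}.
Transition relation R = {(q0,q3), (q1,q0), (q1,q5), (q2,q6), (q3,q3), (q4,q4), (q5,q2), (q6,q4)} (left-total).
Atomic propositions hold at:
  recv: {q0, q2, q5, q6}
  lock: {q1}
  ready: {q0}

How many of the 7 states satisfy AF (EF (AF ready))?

AF ready: least fixpoint, start Z0 = {q0}, add states with every successor in Z. Already a fixed point.
Sat(AF ready) = {q0}
EF (AF ready): least fixpoint, start Z0 = {q0}, add states with some successor in Z. Z1 = {q0, q1}; fixed.
Sat(EF (AF ready)) = {q0, q1}
AF (EF (AF ready)): least fixpoint, start Z0 = {q0, q1}, add states with every successor in Z. Already a fixed point.
Sat(AF (EF (AF ready))) = {q0, q1}
|Sat(AF (EF (AF ready)))| = |{q0, q1}| = 2.

2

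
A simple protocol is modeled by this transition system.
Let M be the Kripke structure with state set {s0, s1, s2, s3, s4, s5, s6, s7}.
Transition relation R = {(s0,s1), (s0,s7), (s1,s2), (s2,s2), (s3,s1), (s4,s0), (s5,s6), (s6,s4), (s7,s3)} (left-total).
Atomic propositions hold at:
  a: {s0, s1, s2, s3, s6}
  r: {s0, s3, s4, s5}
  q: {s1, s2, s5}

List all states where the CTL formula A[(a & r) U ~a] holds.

{s4, s5, s7}

Sat(a & r) = {s0, s3}
Sat(~a) = {s4, s5, s7}
A[(a & r) U ~a]: least fixpoint, start Z0 = Sat(~a) = {s4, s5, s7}, add states in Sat(a & r) with every successor in Z. Already a fixed point.
Sat(A[(a & r) U ~a]) = {s4, s5, s7}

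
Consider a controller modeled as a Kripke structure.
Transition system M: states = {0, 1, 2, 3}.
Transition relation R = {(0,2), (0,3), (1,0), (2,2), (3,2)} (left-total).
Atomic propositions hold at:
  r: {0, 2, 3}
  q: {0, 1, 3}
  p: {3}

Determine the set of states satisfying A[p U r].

{0, 2, 3}

A[p U r]: least fixpoint, start Z0 = Sat(r) = {0, 2, 3}, add states in Sat(p) with every successor in Z. Already a fixed point.
Sat(A[p U r]) = {0, 2, 3}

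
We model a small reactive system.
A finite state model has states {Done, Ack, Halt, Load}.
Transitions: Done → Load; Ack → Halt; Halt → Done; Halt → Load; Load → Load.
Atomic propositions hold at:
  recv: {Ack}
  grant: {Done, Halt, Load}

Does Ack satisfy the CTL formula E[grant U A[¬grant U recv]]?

Yes

Sat(¬grant) = {Ack}
A[¬grant U recv]: least fixpoint, start Z0 = Sat(recv) = {Ack}, add states in Sat(¬grant) with every successor in Z. Already a fixed point.
Sat(A[¬grant U recv]) = {Ack}
E[grant U A[¬grant U recv]]: least fixpoint, start Z0 = Sat(A[¬grant U recv]) = {Ack}, add states in Sat(grant) with some successor in Z. Already a fixed point.
Sat(E[grant U A[¬grant U recv]]) = {Ack}
Ack ∈ Sat(E[grant U A[¬grant U recv]]) = {Ack}, so the formula holds at Ack.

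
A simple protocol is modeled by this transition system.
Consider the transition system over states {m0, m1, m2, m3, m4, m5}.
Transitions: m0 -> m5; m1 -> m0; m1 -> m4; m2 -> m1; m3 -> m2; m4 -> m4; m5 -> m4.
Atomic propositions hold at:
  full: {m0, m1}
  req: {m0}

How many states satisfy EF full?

4

EF full: least fixpoint, start Z0 = {m0, m1}, add states with some successor in Z. Z1 = {m0, m1, m2}; Z2 = {m0, m1, m2, m3}; fixed.
Sat(EF full) = {m0, m1, m2, m3}
|Sat(EF full)| = |{m0, m1, m2, m3}| = 4.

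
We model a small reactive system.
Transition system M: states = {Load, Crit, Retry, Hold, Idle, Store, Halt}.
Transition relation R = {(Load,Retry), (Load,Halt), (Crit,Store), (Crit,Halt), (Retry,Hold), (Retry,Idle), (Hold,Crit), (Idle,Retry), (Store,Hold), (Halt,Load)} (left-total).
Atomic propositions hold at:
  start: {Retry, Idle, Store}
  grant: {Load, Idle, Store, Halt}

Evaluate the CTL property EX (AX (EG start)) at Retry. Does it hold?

Yes

EG start: greatest fixpoint, start Z0 = {Retry, Idle, Store}, keep only states in Sat with some successor in Z. Z1 = {Retry, Idle}; fixed.
Sat(EG start) = {Retry, Idle}
Sat(AX (EG start)) = {s : every successor in {Retry, Idle}} = {Idle}
Sat(EX (AX (EG start))) = {s : some successor in {Idle}} = {Retry}
Retry ∈ Sat(EX (AX (EG start))) = {Retry}, so the formula holds at Retry.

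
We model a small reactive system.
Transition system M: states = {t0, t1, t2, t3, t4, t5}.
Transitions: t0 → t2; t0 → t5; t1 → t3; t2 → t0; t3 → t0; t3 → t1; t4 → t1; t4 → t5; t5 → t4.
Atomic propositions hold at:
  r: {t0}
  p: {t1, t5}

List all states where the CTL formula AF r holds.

AF r: least fixpoint, start Z0 = {t0}, add states with every successor in Z. Z1 = {t0, t2}; fixed.
Sat(AF r) = {t0, t2}

{t0, t2}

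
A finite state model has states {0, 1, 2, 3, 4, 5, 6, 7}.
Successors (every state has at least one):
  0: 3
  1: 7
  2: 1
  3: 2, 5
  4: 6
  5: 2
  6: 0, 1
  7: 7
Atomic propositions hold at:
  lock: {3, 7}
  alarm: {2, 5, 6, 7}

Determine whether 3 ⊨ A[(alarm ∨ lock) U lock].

Yes

Sat(alarm ∨ lock) = {2, 3, 5, 6, 7}
A[(alarm ∨ lock) U lock]: least fixpoint, start Z0 = Sat(lock) = {3, 7}, add states in Sat(alarm ∨ lock) with every successor in Z. Already a fixed point.
Sat(A[(alarm ∨ lock) U lock]) = {3, 7}
3 ∈ Sat(A[(alarm ∨ lock) U lock]) = {3, 7}, so the formula holds at 3.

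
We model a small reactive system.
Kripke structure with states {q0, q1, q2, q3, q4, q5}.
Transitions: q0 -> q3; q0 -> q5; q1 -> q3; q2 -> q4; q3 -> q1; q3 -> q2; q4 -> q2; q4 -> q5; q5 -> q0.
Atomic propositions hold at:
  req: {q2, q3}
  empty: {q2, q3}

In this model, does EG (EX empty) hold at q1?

Sat(EX empty) = {s : some successor in {q2, q3}} = {q0, q1, q3, q4}
EG (EX empty): greatest fixpoint, start Z0 = {q0, q1, q3, q4}, keep only states in Sat with some successor in Z. Z1 = {q0, q1, q3}; fixed.
Sat(EG (EX empty)) = {q0, q1, q3}
q1 ∈ Sat(EG (EX empty)) = {q0, q1, q3}, so the formula holds at q1.

Yes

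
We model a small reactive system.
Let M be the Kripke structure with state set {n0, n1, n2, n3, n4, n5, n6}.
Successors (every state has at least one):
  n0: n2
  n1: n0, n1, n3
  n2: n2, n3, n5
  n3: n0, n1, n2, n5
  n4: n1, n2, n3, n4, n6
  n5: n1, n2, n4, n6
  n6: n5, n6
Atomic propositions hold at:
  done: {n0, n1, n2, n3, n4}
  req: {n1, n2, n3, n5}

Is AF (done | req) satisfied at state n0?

Sat(done | req) = {n0, n1, n2, n3, n4, n5}
AF (done | req): least fixpoint, start Z0 = {n0, n1, n2, n3, n4, n5}, add states with every successor in Z. Already a fixed point.
Sat(AF (done | req)) = {n0, n1, n2, n3, n4, n5}
n0 ∈ Sat(AF (done | req)) = {n0, n1, n2, n3, n4, n5}, so the formula holds at n0.

Yes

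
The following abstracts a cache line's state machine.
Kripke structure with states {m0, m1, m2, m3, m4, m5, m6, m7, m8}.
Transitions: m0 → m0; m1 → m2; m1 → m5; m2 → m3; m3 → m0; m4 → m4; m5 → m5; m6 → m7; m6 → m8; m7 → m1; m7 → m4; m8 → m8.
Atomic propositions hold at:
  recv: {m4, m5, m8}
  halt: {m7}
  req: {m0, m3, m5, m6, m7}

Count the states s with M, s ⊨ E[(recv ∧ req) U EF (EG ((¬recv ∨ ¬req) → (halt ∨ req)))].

Sat(recv ∧ req) = {m5}
Sat(¬recv) = {m0, m1, m2, m3, m6, m7}
Sat(¬req) = {m1, m2, m4, m8}
Sat(¬recv ∨ ¬req) = {m0, m1, m2, m3, m4, m6, m7, m8}
Sat(halt ∨ req) = {m0, m3, m5, m6, m7}
Sat((¬recv ∨ ¬req) → (halt ∨ req)) = {m0, m3, m5, m6, m7}
EG ((¬recv ∨ ¬req) → (halt ∨ req)): greatest fixpoint, start Z0 = {m0, m3, m5, m6, m7}, keep only states in Sat with some successor in Z. Z1 = {m0, m3, m5, m6}; Z2 = {m0, m3, m5}; fixed.
Sat(EG ((¬recv ∨ ¬req) → (halt ∨ req))) = {m0, m3, m5}
EF (EG ((¬recv ∨ ¬req) → (halt ∨ req))): least fixpoint, start Z0 = {m0, m3, m5}, add states with some successor in Z. Z1 = {m0, m1, m2, m3, m5}; Z2 = {m0, m1, m2, m3, m5, m7}; Z3 = {m0, m1, m2, m3, m5, m6, m7}; fixed.
Sat(EF (EG ((¬recv ∨ ¬req) → (halt ∨ req)))) = {m0, m1, m2, m3, m5, m6, m7}
E[(recv ∧ req) U EF (EG ((¬recv ∨ ¬req) → (halt ∨ req)))]: least fixpoint, start Z0 = Sat(EF (EG ((¬recv ∨ ¬req) → (halt ∨ req)))) = {m0, m1, m2, m3, m5, m6, m7}, add states in Sat(recv ∧ req) with some successor in Z. Already a fixed point.
Sat(E[(recv ∧ req) U EF (EG ((¬recv ∨ ¬req) → (halt ∨ req)))]) = {m0, m1, m2, m3, m5, m6, m7}
|Sat(E[(recv ∧ req) U EF (EG ((¬recv ∨ ¬req) → (halt ∨ req)))])| = |{m0, m1, m2, m3, m5, m6, m7}| = 7.

7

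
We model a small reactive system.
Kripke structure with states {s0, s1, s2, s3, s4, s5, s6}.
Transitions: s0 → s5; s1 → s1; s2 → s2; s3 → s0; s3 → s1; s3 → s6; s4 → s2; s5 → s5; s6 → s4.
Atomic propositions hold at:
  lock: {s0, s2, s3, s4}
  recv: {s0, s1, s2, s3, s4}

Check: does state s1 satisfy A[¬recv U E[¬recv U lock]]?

Sat(¬recv) = {s5, s6}
E[¬recv U lock]: least fixpoint, start Z0 = Sat(lock) = {s0, s2, s3, s4}, add states in Sat(¬recv) with some successor in Z. Z1 = {s0, s2, s3, s4, s6}; fixed.
Sat(E[¬recv U lock]) = {s0, s2, s3, s4, s6}
A[¬recv U E[¬recv U lock]]: least fixpoint, start Z0 = Sat(E[¬recv U lock]) = {s0, s2, s3, s4, s6}, add states in Sat(¬recv) with every successor in Z. Already a fixed point.
Sat(A[¬recv U E[¬recv U lock]]) = {s0, s2, s3, s4, s6}
s1 ∉ Sat(A[¬recv U E[¬recv U lock]]) = {s0, s2, s3, s4, s6}, so the formula does not hold at s1.

No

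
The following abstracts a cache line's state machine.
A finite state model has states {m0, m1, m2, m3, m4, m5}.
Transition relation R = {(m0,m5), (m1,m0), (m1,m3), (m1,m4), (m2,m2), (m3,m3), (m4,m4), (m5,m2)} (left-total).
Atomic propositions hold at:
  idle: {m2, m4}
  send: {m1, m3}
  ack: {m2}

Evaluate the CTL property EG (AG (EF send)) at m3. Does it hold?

Yes

EF send: least fixpoint, start Z0 = {m1, m3}, add states with some successor in Z. Already a fixed point.
Sat(EF send) = {m1, m3}
AG (EF send): greatest fixpoint, start Z0 = {m1, m3}, keep only states in Sat with every successor in Z. Z1 = {m3}; fixed.
Sat(AG (EF send)) = {m3}
EG (AG (EF send)): greatest fixpoint, start Z0 = {m3}, keep only states in Sat with some successor in Z. Already a fixed point.
Sat(EG (AG (EF send))) = {m3}
m3 ∈ Sat(EG (AG (EF send))) = {m3}, so the formula holds at m3.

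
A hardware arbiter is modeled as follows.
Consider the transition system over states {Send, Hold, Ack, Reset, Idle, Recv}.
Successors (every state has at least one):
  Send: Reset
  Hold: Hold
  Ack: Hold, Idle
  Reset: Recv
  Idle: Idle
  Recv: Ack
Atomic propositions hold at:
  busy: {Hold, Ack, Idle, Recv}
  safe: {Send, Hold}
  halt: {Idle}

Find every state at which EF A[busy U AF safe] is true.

{Send, Hold, Ack, Reset, Recv}

AF safe: least fixpoint, start Z0 = {Send, Hold}, add states with every successor in Z. Already a fixed point.
Sat(AF safe) = {Send, Hold}
A[busy U AF safe]: least fixpoint, start Z0 = Sat(AF safe) = {Send, Hold}, add states in Sat(busy) with every successor in Z. Already a fixed point.
Sat(A[busy U AF safe]) = {Send, Hold}
EF A[busy U AF safe]: least fixpoint, start Z0 = {Send, Hold}, add states with some successor in Z. Z1 = {Send, Hold, Ack}; Z2 = {Send, Hold, Ack, Recv}; Z3 = {Send, Hold, Ack, Reset, Recv}; fixed.
Sat(EF A[busy U AF safe]) = {Send, Hold, Ack, Reset, Recv}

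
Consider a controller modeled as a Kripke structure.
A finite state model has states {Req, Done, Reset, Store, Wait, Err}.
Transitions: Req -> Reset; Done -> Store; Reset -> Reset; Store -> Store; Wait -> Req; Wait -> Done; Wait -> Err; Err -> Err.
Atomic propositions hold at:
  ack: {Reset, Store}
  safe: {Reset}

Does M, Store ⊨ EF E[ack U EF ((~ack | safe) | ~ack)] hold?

Sat(~ack) = {Req, Done, Wait, Err}
Sat(~ack | safe) = {Req, Done, Reset, Wait, Err}
Sat((~ack | safe) | ~ack) = {Req, Done, Reset, Wait, Err}
EF ((~ack | safe) | ~ack): least fixpoint, start Z0 = {Req, Done, Reset, Wait, Err}, add states with some successor in Z. Already a fixed point.
Sat(EF ((~ack | safe) | ~ack)) = {Req, Done, Reset, Wait, Err}
E[ack U EF ((~ack | safe) | ~ack)]: least fixpoint, start Z0 = Sat(EF ((~ack | safe) | ~ack)) = {Req, Done, Reset, Wait, Err}, add states in Sat(ack) with some successor in Z. Already a fixed point.
Sat(E[ack U EF ((~ack | safe) | ~ack)]) = {Req, Done, Reset, Wait, Err}
EF E[ack U EF ((~ack | safe) | ~ack)]: least fixpoint, start Z0 = {Req, Done, Reset, Wait, Err}, add states with some successor in Z. Already a fixed point.
Sat(EF E[ack U EF ((~ack | safe) | ~ack)]) = {Req, Done, Reset, Wait, Err}
Store ∉ Sat(EF E[ack U EF ((~ack | safe) | ~ack)]) = {Req, Done, Reset, Wait, Err}, so the formula does not hold at Store.

No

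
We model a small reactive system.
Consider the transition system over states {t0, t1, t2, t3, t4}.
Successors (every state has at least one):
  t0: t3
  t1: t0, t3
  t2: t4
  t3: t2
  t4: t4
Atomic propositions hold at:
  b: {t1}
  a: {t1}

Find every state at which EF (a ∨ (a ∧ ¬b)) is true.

{t1}

Sat(¬b) = {t0, t2, t3, t4}
Sat(a ∧ ¬b) = ∅
Sat(a ∨ (a ∧ ¬b)) = {t1}
EF (a ∨ (a ∧ ¬b)): least fixpoint, start Z0 = {t1}, add states with some successor in Z. Already a fixed point.
Sat(EF (a ∨ (a ∧ ¬b))) = {t1}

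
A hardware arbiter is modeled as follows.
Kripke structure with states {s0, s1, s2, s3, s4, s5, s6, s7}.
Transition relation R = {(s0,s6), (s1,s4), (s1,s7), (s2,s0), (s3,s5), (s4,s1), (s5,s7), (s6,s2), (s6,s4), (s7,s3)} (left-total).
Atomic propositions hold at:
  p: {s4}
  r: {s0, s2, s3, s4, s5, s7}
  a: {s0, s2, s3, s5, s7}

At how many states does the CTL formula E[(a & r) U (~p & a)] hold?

5

Sat(a & r) = {s0, s2, s3, s5, s7}
Sat(~p) = {s0, s1, s2, s3, s5, s6, s7}
Sat(~p & a) = {s0, s2, s3, s5, s7}
E[(a & r) U (~p & a)]: least fixpoint, start Z0 = Sat((~p & a)) = {s0, s2, s3, s5, s7}, add states in Sat(a & r) with some successor in Z. Already a fixed point.
Sat(E[(a & r) U (~p & a)]) = {s0, s2, s3, s5, s7}
|Sat(E[(a & r) U (~p & a)])| = |{s0, s2, s3, s5, s7}| = 5.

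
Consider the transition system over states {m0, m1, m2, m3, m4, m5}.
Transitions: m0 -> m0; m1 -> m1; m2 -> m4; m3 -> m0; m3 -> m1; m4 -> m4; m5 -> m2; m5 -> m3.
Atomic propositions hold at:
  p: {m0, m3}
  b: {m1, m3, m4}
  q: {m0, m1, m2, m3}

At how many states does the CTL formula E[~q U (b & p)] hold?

2

Sat(~q) = {m4, m5}
Sat(b & p) = {m3}
E[~q U (b & p)]: least fixpoint, start Z0 = Sat((b & p)) = {m3}, add states in Sat(~q) with some successor in Z. Z1 = {m3, m5}; fixed.
Sat(E[~q U (b & p)]) = {m3, m5}
|Sat(E[~q U (b & p)])| = |{m3, m5}| = 2.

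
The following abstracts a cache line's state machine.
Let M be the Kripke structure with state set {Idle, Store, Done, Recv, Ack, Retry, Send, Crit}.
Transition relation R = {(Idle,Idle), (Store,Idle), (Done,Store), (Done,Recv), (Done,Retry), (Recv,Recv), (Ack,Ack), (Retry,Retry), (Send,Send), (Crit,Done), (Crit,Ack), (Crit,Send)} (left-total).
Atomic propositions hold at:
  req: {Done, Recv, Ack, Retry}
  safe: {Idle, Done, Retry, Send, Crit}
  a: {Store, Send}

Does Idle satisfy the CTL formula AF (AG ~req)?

Sat(~req) = {Idle, Store, Send, Crit}
AG ~req: greatest fixpoint, start Z0 = {Idle, Store, Send, Crit}, keep only states in Sat with every successor in Z. Z1 = {Idle, Store, Send}; fixed.
Sat(AG ~req) = {Idle, Store, Send}
AF (AG ~req): least fixpoint, start Z0 = {Idle, Store, Send}, add states with every successor in Z. Already a fixed point.
Sat(AF (AG ~req)) = {Idle, Store, Send}
Idle ∈ Sat(AF (AG ~req)) = {Idle, Store, Send}, so the formula holds at Idle.

Yes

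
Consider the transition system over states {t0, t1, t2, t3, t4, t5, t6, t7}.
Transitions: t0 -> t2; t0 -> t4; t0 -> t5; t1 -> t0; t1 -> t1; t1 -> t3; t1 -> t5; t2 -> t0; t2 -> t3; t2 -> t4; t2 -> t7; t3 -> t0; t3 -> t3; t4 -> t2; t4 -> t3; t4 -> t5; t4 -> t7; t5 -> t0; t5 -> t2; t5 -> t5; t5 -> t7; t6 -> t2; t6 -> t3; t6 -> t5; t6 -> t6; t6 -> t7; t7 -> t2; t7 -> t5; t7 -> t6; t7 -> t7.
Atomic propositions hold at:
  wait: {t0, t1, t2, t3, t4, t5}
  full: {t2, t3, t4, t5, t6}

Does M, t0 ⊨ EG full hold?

EG full: greatest fixpoint, start Z0 = {t2, t3, t4, t5, t6}, keep only states in Sat with some successor in Z. Already a fixed point.
Sat(EG full) = {t2, t3, t4, t5, t6}
t0 ∉ Sat(EG full) = {t2, t3, t4, t5, t6}, so the formula does not hold at t0.

No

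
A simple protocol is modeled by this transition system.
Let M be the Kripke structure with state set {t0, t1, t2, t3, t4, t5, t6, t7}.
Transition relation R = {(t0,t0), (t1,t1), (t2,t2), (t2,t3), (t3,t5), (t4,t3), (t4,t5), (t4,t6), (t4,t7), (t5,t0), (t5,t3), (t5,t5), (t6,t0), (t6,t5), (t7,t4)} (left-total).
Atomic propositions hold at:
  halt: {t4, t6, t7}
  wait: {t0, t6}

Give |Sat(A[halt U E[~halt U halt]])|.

3

Sat(~halt) = {t0, t1, t2, t3, t5}
E[~halt U halt]: least fixpoint, start Z0 = Sat(halt) = {t4, t6, t7}, add states in Sat(~halt) with some successor in Z. Already a fixed point.
Sat(E[~halt U halt]) = {t4, t6, t7}
A[halt U E[~halt U halt]]: least fixpoint, start Z0 = Sat(E[~halt U halt]) = {t4, t6, t7}, add states in Sat(halt) with every successor in Z. Already a fixed point.
Sat(A[halt U E[~halt U halt]]) = {t4, t6, t7}
|Sat(A[halt U E[~halt U halt]])| = |{t4, t6, t7}| = 3.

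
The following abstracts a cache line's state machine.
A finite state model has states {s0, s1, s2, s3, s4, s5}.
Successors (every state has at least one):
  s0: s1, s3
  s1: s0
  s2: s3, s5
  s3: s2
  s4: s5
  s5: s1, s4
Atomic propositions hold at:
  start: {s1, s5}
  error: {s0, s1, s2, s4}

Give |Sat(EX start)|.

Sat(EX start) = {s : some successor in {s1, s5}} = {s0, s2, s4, s5}
|Sat(EX start)| = |{s0, s2, s4, s5}| = 4.

4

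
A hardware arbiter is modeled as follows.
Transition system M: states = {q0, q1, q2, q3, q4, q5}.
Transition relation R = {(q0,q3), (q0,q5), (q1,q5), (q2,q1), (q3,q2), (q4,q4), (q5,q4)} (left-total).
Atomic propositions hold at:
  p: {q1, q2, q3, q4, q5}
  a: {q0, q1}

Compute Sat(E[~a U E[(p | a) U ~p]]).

{q0}

Sat(~a) = {q2, q3, q4, q5}
Sat(p | a) = {q0, q1, q2, q3, q4, q5}
Sat(~p) = {q0}
E[(p | a) U ~p]: least fixpoint, start Z0 = Sat(~p) = {q0}, add states in Sat(p | a) with some successor in Z. Already a fixed point.
Sat(E[(p | a) U ~p]) = {q0}
E[~a U E[(p | a) U ~p]]: least fixpoint, start Z0 = Sat(E[(p | a) U ~p]) = {q0}, add states in Sat(~a) with some successor in Z. Already a fixed point.
Sat(E[~a U E[(p | a) U ~p]]) = {q0}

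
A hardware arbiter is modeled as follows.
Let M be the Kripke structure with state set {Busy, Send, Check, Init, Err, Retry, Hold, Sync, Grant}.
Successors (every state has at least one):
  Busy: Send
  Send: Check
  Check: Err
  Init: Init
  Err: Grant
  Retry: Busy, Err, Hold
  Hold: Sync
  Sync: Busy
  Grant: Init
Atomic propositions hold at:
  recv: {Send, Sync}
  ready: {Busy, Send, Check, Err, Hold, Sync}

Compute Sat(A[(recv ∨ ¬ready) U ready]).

{Busy, Send, Check, Err, Retry, Hold, Sync}

Sat(¬ready) = {Init, Retry, Grant}
Sat(recv ∨ ¬ready) = {Send, Init, Retry, Sync, Grant}
A[(recv ∨ ¬ready) U ready]: least fixpoint, start Z0 = Sat(ready) = {Busy, Send, Check, Err, Hold, Sync}, add states in Sat(recv ∨ ¬ready) with every successor in Z. Z1 = {Busy, Send, Check, Err, Retry, Hold, Sync}; fixed.
Sat(A[(recv ∨ ¬ready) U ready]) = {Busy, Send, Check, Err, Retry, Hold, Sync}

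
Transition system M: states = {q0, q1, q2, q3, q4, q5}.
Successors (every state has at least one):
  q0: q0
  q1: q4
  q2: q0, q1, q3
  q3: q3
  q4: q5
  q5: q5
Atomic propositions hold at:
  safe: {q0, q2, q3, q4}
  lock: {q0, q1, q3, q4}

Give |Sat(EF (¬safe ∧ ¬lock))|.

4

Sat(¬safe) = {q1, q5}
Sat(¬lock) = {q2, q5}
Sat(¬safe ∧ ¬lock) = {q5}
EF (¬safe ∧ ¬lock): least fixpoint, start Z0 = {q5}, add states with some successor in Z. Z1 = {q4, q5}; Z2 = {q1, q4, q5}; Z3 = {q1, q2, q4, q5}; fixed.
Sat(EF (¬safe ∧ ¬lock)) = {q1, q2, q4, q5}
|Sat(EF (¬safe ∧ ¬lock))| = |{q1, q2, q4, q5}| = 4.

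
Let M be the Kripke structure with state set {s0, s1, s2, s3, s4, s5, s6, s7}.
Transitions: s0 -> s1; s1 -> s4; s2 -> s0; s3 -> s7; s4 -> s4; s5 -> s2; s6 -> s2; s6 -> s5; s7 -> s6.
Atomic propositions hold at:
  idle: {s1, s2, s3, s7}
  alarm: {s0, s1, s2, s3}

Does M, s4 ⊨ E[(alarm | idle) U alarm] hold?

No

Sat(alarm | idle) = {s0, s1, s2, s3, s7}
E[(alarm | idle) U alarm]: least fixpoint, start Z0 = Sat(alarm) = {s0, s1, s2, s3}, add states in Sat(alarm | idle) with some successor in Z. Already a fixed point.
Sat(E[(alarm | idle) U alarm]) = {s0, s1, s2, s3}
s4 ∉ Sat(E[(alarm | idle) U alarm]) = {s0, s1, s2, s3}, so the formula does not hold at s4.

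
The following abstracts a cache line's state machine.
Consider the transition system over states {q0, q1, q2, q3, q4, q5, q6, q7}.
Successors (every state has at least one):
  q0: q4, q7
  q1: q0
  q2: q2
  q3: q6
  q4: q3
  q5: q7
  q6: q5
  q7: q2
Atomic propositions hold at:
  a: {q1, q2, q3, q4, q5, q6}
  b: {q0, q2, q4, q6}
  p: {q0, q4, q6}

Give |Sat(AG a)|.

1

AG a: greatest fixpoint, start Z0 = {q1, q2, q3, q4, q5, q6}, keep only states in Sat with every successor in Z. Z1 = {q2, q3, q4, q6}; Z2 = {q2, q3, q4}; Z3 = {q2, q4}; Z4 = {q2}; fixed.
Sat(AG a) = {q2}
|Sat(AG a)| = |{q2}| = 1.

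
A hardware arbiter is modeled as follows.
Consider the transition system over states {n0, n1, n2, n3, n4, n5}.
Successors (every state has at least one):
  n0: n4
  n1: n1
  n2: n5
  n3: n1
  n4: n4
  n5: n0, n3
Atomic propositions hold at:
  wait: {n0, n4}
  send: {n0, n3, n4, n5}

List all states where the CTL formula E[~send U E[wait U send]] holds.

Sat(~send) = {n1, n2}
E[wait U send]: least fixpoint, start Z0 = Sat(send) = {n0, n3, n4, n5}, add states in Sat(wait) with some successor in Z. Already a fixed point.
Sat(E[wait U send]) = {n0, n3, n4, n5}
E[~send U E[wait U send]]: least fixpoint, start Z0 = Sat(E[wait U send]) = {n0, n3, n4, n5}, add states in Sat(~send) with some successor in Z. Z1 = {n0, n2, n3, n4, n5}; fixed.
Sat(E[~send U E[wait U send]]) = {n0, n2, n3, n4, n5}

{n0, n2, n3, n4, n5}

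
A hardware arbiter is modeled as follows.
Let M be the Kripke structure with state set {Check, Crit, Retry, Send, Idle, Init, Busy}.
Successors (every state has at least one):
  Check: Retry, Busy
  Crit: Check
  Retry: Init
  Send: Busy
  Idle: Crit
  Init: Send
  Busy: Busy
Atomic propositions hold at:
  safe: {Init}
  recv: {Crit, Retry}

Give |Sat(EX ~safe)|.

Sat(~safe) = {Check, Crit, Retry, Send, Idle, Busy}
Sat(EX ~safe) = {s : some successor in {Check, Crit, Retry, Send, Idle, Busy}} = {Check, Crit, Send, Idle, Init, Busy}
|Sat(EX ~safe)| = |{Check, Crit, Send, Idle, Init, Busy}| = 6.

6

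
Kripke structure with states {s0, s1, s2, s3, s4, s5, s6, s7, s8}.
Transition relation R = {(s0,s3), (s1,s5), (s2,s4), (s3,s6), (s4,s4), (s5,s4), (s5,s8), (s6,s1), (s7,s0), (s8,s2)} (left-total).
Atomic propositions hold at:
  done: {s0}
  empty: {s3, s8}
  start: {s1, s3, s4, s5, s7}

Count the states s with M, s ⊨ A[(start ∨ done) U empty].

Sat(start ∨ done) = {s0, s1, s3, s4, s5, s7}
A[(start ∨ done) U empty]: least fixpoint, start Z0 = Sat(empty) = {s3, s8}, add states in Sat(start ∨ done) with every successor in Z. Z1 = {s0, s3, s8}; Z2 = {s0, s3, s7, s8}; fixed.
Sat(A[(start ∨ done) U empty]) = {s0, s3, s7, s8}
|Sat(A[(start ∨ done) U empty])| = |{s0, s3, s7, s8}| = 4.

4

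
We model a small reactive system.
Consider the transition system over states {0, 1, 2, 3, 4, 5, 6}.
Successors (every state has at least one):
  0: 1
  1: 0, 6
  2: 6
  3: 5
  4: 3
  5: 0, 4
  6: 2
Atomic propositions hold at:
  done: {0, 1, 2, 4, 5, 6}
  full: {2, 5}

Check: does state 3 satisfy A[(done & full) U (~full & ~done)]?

Yes

Sat(done & full) = {2, 5}
Sat(~full) = {0, 1, 3, 4, 6}
Sat(~done) = {3}
Sat(~full & ~done) = {3}
A[(done & full) U (~full & ~done)]: least fixpoint, start Z0 = Sat((~full & ~done)) = {3}, add states in Sat(done & full) with every successor in Z. Already a fixed point.
Sat(A[(done & full) U (~full & ~done)]) = {3}
3 ∈ Sat(A[(done & full) U (~full & ~done)]) = {3}, so the formula holds at 3.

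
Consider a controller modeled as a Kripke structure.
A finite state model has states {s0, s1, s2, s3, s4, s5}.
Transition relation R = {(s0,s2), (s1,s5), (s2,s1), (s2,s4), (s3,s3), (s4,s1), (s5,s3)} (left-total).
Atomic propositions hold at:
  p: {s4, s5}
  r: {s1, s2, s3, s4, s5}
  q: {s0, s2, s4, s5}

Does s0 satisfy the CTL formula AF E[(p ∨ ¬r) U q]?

Yes

Sat(¬r) = {s0}
Sat(p ∨ ¬r) = {s0, s4, s5}
E[(p ∨ ¬r) U q]: least fixpoint, start Z0 = Sat(q) = {s0, s2, s4, s5}, add states in Sat(p ∨ ¬r) with some successor in Z. Already a fixed point.
Sat(E[(p ∨ ¬r) U q]) = {s0, s2, s4, s5}
AF E[(p ∨ ¬r) U q]: least fixpoint, start Z0 = {s0, s2, s4, s5}, add states with every successor in Z. Z1 = {s0, s1, s2, s4, s5}; fixed.
Sat(AF E[(p ∨ ¬r) U q]) = {s0, s1, s2, s4, s5}
s0 ∈ Sat(AF E[(p ∨ ¬r) U q]) = {s0, s1, s2, s4, s5}, so the formula holds at s0.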